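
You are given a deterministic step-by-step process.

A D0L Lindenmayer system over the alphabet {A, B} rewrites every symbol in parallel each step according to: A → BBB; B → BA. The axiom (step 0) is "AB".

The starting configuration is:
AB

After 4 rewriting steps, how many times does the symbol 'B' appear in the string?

0) AB
1) BBBBA
2) BABABABABBB
3) BABBBBABBBBABBBBABBBBABABA
4) BABBBBABABABABBBBABABABABBBBABABABABBBBABABABABBBBABBBBABBB

40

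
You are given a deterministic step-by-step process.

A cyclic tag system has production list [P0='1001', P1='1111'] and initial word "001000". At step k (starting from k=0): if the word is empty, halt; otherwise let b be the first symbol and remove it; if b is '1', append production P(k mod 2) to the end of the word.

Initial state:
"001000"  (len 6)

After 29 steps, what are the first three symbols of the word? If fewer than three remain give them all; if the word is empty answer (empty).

111

step 0: "001000"  (len 6)
step 1: "01000"  (len 5)
step 2: "1000"  (len 4)
step 3: "0001001"  (len 7)
step 4: "001001"  (len 6)
step 5: "01001"  (len 5)
step 6: "1001"  (len 4)
step 7: "0011001"  (len 7)
step 8: "011001"  (len 6)
step 9: "11001"  (len 5)
step 10: "10011111"  (len 8)
step 11: "00111111001"  (len 11)
step 12: "0111111001"  (len 10)
step 13: "111111001"  (len 9)
step 14: "111110011111"  (len 12)
step 15: "111100111111001"  (len 15)
step 16: "111001111110011111"  (len 18)
step 17: "110011111100111111001"  (len 21)
step 18: "100111111001111110011111"  (len 24)
step 19: "001111110011111100111111001"  (len 27)
step 20: "01111110011111100111111001"  (len 26)
step 21: "1111110011111100111111001"  (len 25)
step 22: "1111100111111001111110011111"  (len 28)
step 23: "1111001111110011111100111111001"  (len 31)
step 24: "1110011111100111111001111110011111"  (len 34)
step 25: "1100111111001111110011111100111111001"  (len 37)
step 26: "1001111110011111100111111001111110011111"  (len 40)
step 27: "0011111100111111001111110011111100111111001"  (len 43)
step 28: "011111100111111001111110011111100111111001"  (len 42)
step 29: "11111100111111001111110011111100111111001"  (len 41)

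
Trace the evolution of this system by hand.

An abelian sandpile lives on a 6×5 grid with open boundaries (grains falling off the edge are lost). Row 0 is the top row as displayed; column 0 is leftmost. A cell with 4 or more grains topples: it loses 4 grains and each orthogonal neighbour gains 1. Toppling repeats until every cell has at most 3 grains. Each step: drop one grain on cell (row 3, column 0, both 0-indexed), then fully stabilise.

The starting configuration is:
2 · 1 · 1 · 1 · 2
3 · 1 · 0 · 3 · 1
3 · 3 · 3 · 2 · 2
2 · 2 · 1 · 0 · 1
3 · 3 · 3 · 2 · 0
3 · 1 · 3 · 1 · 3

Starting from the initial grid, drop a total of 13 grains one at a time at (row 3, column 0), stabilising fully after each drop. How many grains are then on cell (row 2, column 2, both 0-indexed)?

[0] 2 · 1 · 1 · 1 · 2
3 · 1 · 0 · 3 · 1
3 · 3 · 3 · 2 · 2
2 · 2 · 1 · 0 · 1
3 · 3 · 3 · 2 · 0
3 · 1 · 3 · 1 · 3
[1] 2 · 1 · 1 · 1 · 2
3 · 1 · 0 · 3 · 1
3 · 3 · 3 · 2 · 2
3 · 2 · 1 · 0 · 1
3 · 3 · 3 · 2 · 0
3 · 1 · 3 · 1 · 3
[2] 3 · 1 · 1 · 1 · 2
0 · 3 · 1 · 3 · 1
2 · 2 · 1 · 3 · 2
3 · 2 · 0 · 1 · 1
2 · 3 · 2 · 3 · 0
1 · 0 · 1 · 2 · 3
[3] 3 · 1 · 1 · 1 · 2
0 · 3 · 1 · 3 · 1
3 · 2 · 1 · 3 · 2
0 · 3 · 0 · 1 · 1
3 · 3 · 2 · 3 · 0
1 · 0 · 1 · 2 · 3
[4] 3 · 1 · 1 · 1 · 2
0 · 3 · 1 · 3 · 1
3 · 2 · 1 · 3 · 2
1 · 3 · 0 · 1 · 1
3 · 3 · 2 · 3 · 0
1 · 0 · 1 · 2 · 3
[5] 3 · 1 · 1 · 1 · 2
0 · 3 · 1 · 3 · 1
3 · 2 · 1 · 3 · 2
2 · 3 · 0 · 1 · 1
3 · 3 · 2 · 3 · 0
1 · 0 · 1 · 2 · 3
[6] 3 · 1 · 1 · 1 · 2
0 · 3 · 1 · 3 · 1
3 · 2 · 1 · 3 · 2
3 · 3 · 0 · 1 · 1
3 · 3 · 2 · 3 · 0
1 · 0 · 1 · 2 · 3
[7] 3 · 2 · 1 · 1 · 2
2 · 0 · 2 · 3 · 1
1 · 1 · 2 · 3 · 2
3 · 2 · 1 · 1 · 1
1 · 1 · 3 · 3 · 0
2 · 1 · 1 · 2 · 3
[8] 3 · 2 · 1 · 1 · 2
2 · 0 · 2 · 3 · 1
2 · 1 · 2 · 3 · 2
0 · 3 · 1 · 1 · 1
2 · 1 · 3 · 3 · 0
2 · 1 · 1 · 2 · 3
[9] 3 · 2 · 1 · 1 · 2
2 · 0 · 2 · 3 · 1
2 · 1 · 2 · 3 · 2
1 · 3 · 1 · 1 · 1
2 · 1 · 3 · 3 · 0
2 · 1 · 1 · 2 · 3
[10] 3 · 2 · 1 · 1 · 2
2 · 0 · 2 · 3 · 1
2 · 1 · 2 · 3 · 2
2 · 3 · 1 · 1 · 1
2 · 1 · 3 · 3 · 0
2 · 1 · 1 · 2 · 3
[11] 3 · 2 · 1 · 1 · 2
2 · 0 · 2 · 3 · 1
2 · 1 · 2 · 3 · 2
3 · 3 · 1 · 1 · 1
2 · 1 · 3 · 3 · 0
2 · 1 · 1 · 2 · 3
[12] 3 · 2 · 1 · 1 · 2
2 · 0 · 2 · 3 · 1
3 · 2 · 2 · 3 · 2
1 · 0 · 2 · 1 · 1
3 · 2 · 3 · 3 · 0
2 · 1 · 1 · 2 · 3
[13] 3 · 2 · 1 · 1 · 2
2 · 0 · 2 · 3 · 1
3 · 2 · 2 · 3 · 2
2 · 0 · 2 · 1 · 1
3 · 2 · 3 · 3 · 0
2 · 1 · 1 · 2 · 3

2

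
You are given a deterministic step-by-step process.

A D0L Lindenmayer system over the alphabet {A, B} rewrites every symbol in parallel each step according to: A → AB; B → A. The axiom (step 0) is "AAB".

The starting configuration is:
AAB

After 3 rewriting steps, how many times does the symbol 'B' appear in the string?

5

step 0: AAB
step 1: ABABA
step 2: ABAABAAB
step 3: ABAABABAABABA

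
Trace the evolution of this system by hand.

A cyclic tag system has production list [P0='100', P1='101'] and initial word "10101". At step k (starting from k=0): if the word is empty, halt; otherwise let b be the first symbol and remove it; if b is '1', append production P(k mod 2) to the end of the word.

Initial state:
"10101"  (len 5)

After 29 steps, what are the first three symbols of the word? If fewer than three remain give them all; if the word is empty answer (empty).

101

0) "10101"  (len 5)
1) "0101100"  (len 7)
2) "101100"  (len 6)
3) "01100100"  (len 8)
4) "1100100"  (len 7)
5) "100100100"  (len 9)
6) "00100100101"  (len 11)
7) "0100100101"  (len 10)
8) "100100101"  (len 9)
9) "00100101100"  (len 11)
10) "0100101100"  (len 10)
11) "100101100"  (len 9)
12) "00101100101"  (len 11)
13) "0101100101"  (len 10)
14) "101100101"  (len 9)
15) "01100101100"  (len 11)
16) "1100101100"  (len 10)
17) "100101100100"  (len 12)
18) "00101100100101"  (len 14)
19) "0101100100101"  (len 13)
20) "101100100101"  (len 12)
21) "01100100101100"  (len 14)
22) "1100100101100"  (len 13)
23) "100100101100100"  (len 15)
24) "00100101100100101"  (len 17)
25) "0100101100100101"  (len 16)
26) "100101100100101"  (len 15)
27) "00101100100101100"  (len 17)
28) "0101100100101100"  (len 16)
29) "101100100101100"  (len 15)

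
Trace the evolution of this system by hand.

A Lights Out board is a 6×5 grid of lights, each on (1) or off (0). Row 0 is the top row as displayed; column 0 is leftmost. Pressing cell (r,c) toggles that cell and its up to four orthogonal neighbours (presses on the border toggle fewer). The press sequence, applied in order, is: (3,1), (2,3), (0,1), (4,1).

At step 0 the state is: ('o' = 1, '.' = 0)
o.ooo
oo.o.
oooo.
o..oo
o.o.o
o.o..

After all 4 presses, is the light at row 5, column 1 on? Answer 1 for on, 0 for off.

[0] o.ooo
oo.o.
oooo.
o..oo
o.o.o
o.o..
[1] o.ooo
oo.o.
o.oo.
.oooo
ooo.o
o.o..
[2] o.ooo
oo...
o...o
.oo.o
ooo.o
o.o..
[3] .o.oo
o....
o...o
.oo.o
ooo.o
o.o..
[4] .o.oo
o....
o...o
..o.o
....o
ooo..

1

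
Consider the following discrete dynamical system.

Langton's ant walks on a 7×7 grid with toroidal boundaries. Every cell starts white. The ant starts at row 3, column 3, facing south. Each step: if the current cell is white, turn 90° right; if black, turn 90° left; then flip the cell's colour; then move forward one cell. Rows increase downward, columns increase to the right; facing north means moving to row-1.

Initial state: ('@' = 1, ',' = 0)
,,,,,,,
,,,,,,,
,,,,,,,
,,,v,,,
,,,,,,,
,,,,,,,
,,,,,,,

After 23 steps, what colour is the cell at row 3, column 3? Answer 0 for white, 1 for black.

gen 0: ,,,,,,,
,,,,,,,
,,,,,,,
,,,v,,,
,,,,,,,
,,,,,,,
,,,,,,,
gen 1: ,,,,,,,
,,,,,,,
,,,,,,,
,,<@,,,
,,,,,,,
,,,,,,,
,,,,,,,
gen 2: ,,,,,,,
,,,,,,,
,,^,,,,
,,@@,,,
,,,,,,,
,,,,,,,
,,,,,,,
gen 3: ,,,,,,,
,,,,,,,
,,@>,,,
,,@@,,,
,,,,,,,
,,,,,,,
,,,,,,,
gen 4: ,,,,,,,
,,,,,,,
,,@@,,,
,,@v,,,
,,,,,,,
,,,,,,,
,,,,,,,
gen 5: ,,,,,,,
,,,,,,,
,,@@,,,
,,@,>,,
,,,,,,,
,,,,,,,
,,,,,,,
gen 6: ,,,,,,,
,,,,,,,
,,@@,,,
,,@,@,,
,,,,v,,
,,,,,,,
,,,,,,,
gen 7: ,,,,,,,
,,,,,,,
,,@@,,,
,,@,@,,
,,,<@,,
,,,,,,,
,,,,,,,
gen 8: ,,,,,,,
,,,,,,,
,,@@,,,
,,@^@,,
,,,@@,,
,,,,,,,
,,,,,,,
gen 9: ,,,,,,,
,,,,,,,
,,@@,,,
,,@@>,,
,,,@@,,
,,,,,,,
,,,,,,,
gen 10: ,,,,,,,
,,,,,,,
,,@@^,,
,,@@,,,
,,,@@,,
,,,,,,,
,,,,,,,
gen 11: ,,,,,,,
,,,,,,,
,,@@@>,
,,@@,,,
,,,@@,,
,,,,,,,
,,,,,,,
gen 12: ,,,,,,,
,,,,,,,
,,@@@@,
,,@@,v,
,,,@@,,
,,,,,,,
,,,,,,,
gen 13: ,,,,,,,
,,,,,,,
,,@@@@,
,,@@<@,
,,,@@,,
,,,,,,,
,,,,,,,
gen 14: ,,,,,,,
,,,,,,,
,,@@^@,
,,@@@@,
,,,@@,,
,,,,,,,
,,,,,,,
gen 15: ,,,,,,,
,,,,,,,
,,@<,@,
,,@@@@,
,,,@@,,
,,,,,,,
,,,,,,,
gen 16: ,,,,,,,
,,,,,,,
,,@,,@,
,,@v@@,
,,,@@,,
,,,,,,,
,,,,,,,
gen 17: ,,,,,,,
,,,,,,,
,,@,,@,
,,@,>@,
,,,@@,,
,,,,,,,
,,,,,,,
gen 18: ,,,,,,,
,,,,,,,
,,@,^@,
,,@,,@,
,,,@@,,
,,,,,,,
,,,,,,,
gen 19: ,,,,,,,
,,,,,,,
,,@,@>,
,,@,,@,
,,,@@,,
,,,,,,,
,,,,,,,
gen 20: ,,,,,,,
,,,,,^,
,,@,@,,
,,@,,@,
,,,@@,,
,,,,,,,
,,,,,,,
gen 21: ,,,,,,,
,,,,,@>
,,@,@,,
,,@,,@,
,,,@@,,
,,,,,,,
,,,,,,,
gen 22: ,,,,,,,
,,,,,@@
,,@,@,v
,,@,,@,
,,,@@,,
,,,,,,,
,,,,,,,
gen 23: ,,,,,,,
,,,,,@@
,,@,@<@
,,@,,@,
,,,@@,,
,,,,,,,
,,,,,,,

0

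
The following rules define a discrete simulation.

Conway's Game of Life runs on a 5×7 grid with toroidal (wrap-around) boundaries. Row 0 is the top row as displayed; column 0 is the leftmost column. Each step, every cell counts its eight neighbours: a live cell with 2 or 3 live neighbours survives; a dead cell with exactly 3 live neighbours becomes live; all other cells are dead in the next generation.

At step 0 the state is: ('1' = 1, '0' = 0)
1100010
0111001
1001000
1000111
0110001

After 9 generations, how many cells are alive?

k=0  1100010
0111001
1001000
1000111
0110001
k=1  0001010
0001101
0001000
0011110
0010100
k=2  0010010
0011010
0000000
0010010
0010000
k=3  0110100
0011100
0011100
0000000
0111000
k=4  0000100
0000010
0010100
0100100
0101000
k=5  0000100
0001110
0001110
0100100
0011100
k=6  0010000
0000000
0010000
0000000
0010110
k=7  0001000
0000000
0000000
0001000
0001000
k=8  0000000
0000000
0000000
0000000
0011100
k=9  0001000
0000000
0000000
0001000
0001000

3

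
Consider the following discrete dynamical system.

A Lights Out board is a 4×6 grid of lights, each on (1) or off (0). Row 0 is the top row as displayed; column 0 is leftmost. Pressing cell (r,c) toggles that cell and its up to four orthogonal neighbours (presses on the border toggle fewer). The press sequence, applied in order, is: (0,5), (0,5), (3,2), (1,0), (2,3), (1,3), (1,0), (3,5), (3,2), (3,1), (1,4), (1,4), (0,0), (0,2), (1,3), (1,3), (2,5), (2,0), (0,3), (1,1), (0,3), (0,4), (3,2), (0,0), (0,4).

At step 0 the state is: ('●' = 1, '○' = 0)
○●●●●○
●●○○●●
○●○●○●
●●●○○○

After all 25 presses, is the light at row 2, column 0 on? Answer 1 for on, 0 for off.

0) ○●●●●○
●●○○●●
○●○●○●
●●●○○○
1) ○●●●○●
●●○○●○
○●○●○●
●●●○○○
2) ○●●●●○
●●○○●●
○●○●○●
●●●○○○
3) ○●●●●○
●●○○●●
○●●●○●
●○○●○○
4) ●●●●●○
○○○○●●
●●●●○●
●○○●○○
5) ●●●●●○
○○○●●●
●●○○●●
●○○○○○
6) ●●●○●○
○○●○○●
●●○●●●
●○○○○○
7) ○●●○●○
●●●○○●
○●○●●●
●○○○○○
8) ○●●○●○
●●●○○●
○●○●●○
●○○○●●
9) ○●●○●○
●●●○○●
○●●●●○
●●●●●●
10) ○●●○●○
●●●○○●
○○●●●○
○○○●●●
11) ○●●○○○
●●●●●○
○○●●○○
○○○●●●
12) ○●●○●○
●●●○○●
○○●●●○
○○○●●●
13) ●○●○●○
○●●○○●
○○●●●○
○○○●●●
14) ●●○●●○
○●○○○●
○○●●●○
○○○●●●
15) ●●○○●○
○●●●●●
○○●○●○
○○○●●●
16) ●●○●●○
○●○○○●
○○●●●○
○○○●●●
17) ●●○●●○
○●○○○○
○○●●○●
○○○●●○
18) ●●○●●○
●●○○○○
●●●●○●
●○○●●○
19) ●●●○○○
●●○●○○
●●●●○●
●○○●●○
20) ●○●○○○
○○●●○○
●○●●○●
●○○●●○
21) ●○○●●○
○○●○○○
●○●●○●
●○○●●○
22) ●○○○○●
○○●○●○
●○●●○●
●○○●●○
23) ●○○○○●
○○●○●○
●○○●○●
●●●○●○
24) ○●○○○●
●○●○●○
●○○●○●
●●●○●○
25) ○●○●●○
●○●○○○
●○○●○●
●●●○●○

1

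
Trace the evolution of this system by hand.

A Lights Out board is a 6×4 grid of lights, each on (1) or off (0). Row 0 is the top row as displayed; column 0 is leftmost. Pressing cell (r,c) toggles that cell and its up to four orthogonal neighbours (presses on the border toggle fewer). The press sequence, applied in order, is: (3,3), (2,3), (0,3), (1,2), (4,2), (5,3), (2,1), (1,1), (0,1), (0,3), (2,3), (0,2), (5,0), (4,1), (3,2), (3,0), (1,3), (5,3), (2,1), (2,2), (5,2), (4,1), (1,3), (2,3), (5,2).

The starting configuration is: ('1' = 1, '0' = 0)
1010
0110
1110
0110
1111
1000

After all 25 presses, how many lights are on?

[0] 1010
0110
1110
0110
1111
1000
[1] 1010
0110
1111
0101
1110
1000
[2] 1010
0111
1100
0100
1110
1000
[3] 1001
0110
1100
0100
1110
1000
[4] 1011
0001
1110
0100
1110
1000
[5] 1011
0001
1110
0110
1001
1010
[6] 1011
0001
1110
0110
1000
1001
[7] 1011
0101
0000
0010
1000
1001
[8] 1111
1011
0100
0010
1000
1001
[9] 0001
1111
0100
0010
1000
1001
[10] 0010
1110
0100
0010
1000
1001
[11] 0010
1111
0111
0011
1000
1001
[12] 0101
1101
0111
0011
1000
1001
[13] 0101
1101
0111
0011
0000
0101
[14] 0101
1101
0111
0111
1110
0001
[15] 0101
1101
0101
0000
1100
0001
[16] 0101
1101
1101
1100
0100
0001
[17] 0100
1110
1100
1100
0100
0001
[18] 0100
1110
1100
1100
0101
0010
[19] 0100
1010
0010
1000
0101
0010
[20] 0100
1000
0101
1010
0101
0010
[21] 0100
1000
0101
1010
0111
0101
[22] 0100
1000
0101
1110
1001
0001
[23] 0101
1011
0100
1110
1001
0001
[24] 0101
1010
0111
1111
1001
0001
[25] 0101
1010
0111
1111
1011
0110

16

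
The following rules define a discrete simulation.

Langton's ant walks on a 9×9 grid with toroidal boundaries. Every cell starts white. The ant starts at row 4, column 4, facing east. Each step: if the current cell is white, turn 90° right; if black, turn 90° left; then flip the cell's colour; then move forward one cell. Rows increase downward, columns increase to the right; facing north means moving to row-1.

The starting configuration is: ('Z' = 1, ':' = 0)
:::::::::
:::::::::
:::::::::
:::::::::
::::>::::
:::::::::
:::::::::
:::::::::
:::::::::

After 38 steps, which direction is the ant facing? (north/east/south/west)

east

gen 0: :::::::::
:::::::::
:::::::::
:::::::::
::::>::::
:::::::::
:::::::::
:::::::::
:::::::::
gen 1: :::::::::
:::::::::
:::::::::
:::::::::
::::Z::::
::::v::::
:::::::::
:::::::::
:::::::::
gen 2: :::::::::
:::::::::
:::::::::
:::::::::
::::Z::::
:::<Z::::
:::::::::
:::::::::
:::::::::
gen 3: :::::::::
:::::::::
:::::::::
:::::::::
:::^Z::::
:::ZZ::::
:::::::::
:::::::::
:::::::::
gen 4: :::::::::
:::::::::
:::::::::
:::::::::
:::Z>::::
:::ZZ::::
:::::::::
:::::::::
:::::::::
gen 5: :::::::::
:::::::::
:::::::::
::::^::::
:::Z:::::
:::ZZ::::
:::::::::
:::::::::
:::::::::
gen 6: :::::::::
:::::::::
:::::::::
::::Z>:::
:::Z:::::
:::ZZ::::
:::::::::
:::::::::
:::::::::
gen 7: :::::::::
:::::::::
:::::::::
::::ZZ:::
:::Z:v:::
:::ZZ::::
:::::::::
:::::::::
:::::::::
gen 8: :::::::::
:::::::::
:::::::::
::::ZZ:::
:::Z<Z:::
:::ZZ::::
:::::::::
:::::::::
:::::::::
gen 9: :::::::::
:::::::::
:::::::::
::::^Z:::
:::ZZZ:::
:::ZZ::::
:::::::::
:::::::::
:::::::::
gen 10: :::::::::
:::::::::
:::::::::
:::<:Z:::
:::ZZZ:::
:::ZZ::::
:::::::::
:::::::::
:::::::::
gen 11: :::::::::
:::::::::
:::^:::::
:::Z:Z:::
:::ZZZ:::
:::ZZ::::
:::::::::
:::::::::
:::::::::
gen 12: :::::::::
:::::::::
:::Z>::::
:::Z:Z:::
:::ZZZ:::
:::ZZ::::
:::::::::
:::::::::
:::::::::
gen 13: :::::::::
:::::::::
:::ZZ::::
:::ZvZ:::
:::ZZZ:::
:::ZZ::::
:::::::::
:::::::::
:::::::::
gen 14: :::::::::
:::::::::
:::ZZ::::
:::<ZZ:::
:::ZZZ:::
:::ZZ::::
:::::::::
:::::::::
:::::::::
gen 15: :::::::::
:::::::::
:::ZZ::::
::::ZZ:::
:::vZZ:::
:::ZZ::::
:::::::::
:::::::::
:::::::::
gen 16: :::::::::
:::::::::
:::ZZ::::
::::ZZ:::
::::>Z:::
:::ZZ::::
:::::::::
:::::::::
:::::::::
gen 17: :::::::::
:::::::::
:::ZZ::::
::::^Z:::
:::::Z:::
:::ZZ::::
:::::::::
:::::::::
:::::::::
gen 18: :::::::::
:::::::::
:::ZZ::::
:::<:Z:::
:::::Z:::
:::ZZ::::
:::::::::
:::::::::
:::::::::
gen 19: :::::::::
:::::::::
:::^Z::::
:::Z:Z:::
:::::Z:::
:::ZZ::::
:::::::::
:::::::::
:::::::::
gen 20: :::::::::
:::::::::
::<:Z::::
:::Z:Z:::
:::::Z:::
:::ZZ::::
:::::::::
:::::::::
:::::::::
gen 21: :::::::::
::^::::::
::Z:Z::::
:::Z:Z:::
:::::Z:::
:::ZZ::::
:::::::::
:::::::::
:::::::::
gen 22: :::::::::
::Z>:::::
::Z:Z::::
:::Z:Z:::
:::::Z:::
:::ZZ::::
:::::::::
:::::::::
:::::::::
gen 23: :::::::::
::ZZ:::::
::ZvZ::::
:::Z:Z:::
:::::Z:::
:::ZZ::::
:::::::::
:::::::::
:::::::::
gen 24: :::::::::
::ZZ:::::
::<ZZ::::
:::Z:Z:::
:::::Z:::
:::ZZ::::
:::::::::
:::::::::
:::::::::
gen 25: :::::::::
::ZZ:::::
:::ZZ::::
::vZ:Z:::
:::::Z:::
:::ZZ::::
:::::::::
:::::::::
:::::::::
gen 26: :::::::::
::ZZ:::::
:::ZZ::::
:<ZZ:Z:::
:::::Z:::
:::ZZ::::
:::::::::
:::::::::
:::::::::
gen 27: :::::::::
::ZZ:::::
:^:ZZ::::
:ZZZ:Z:::
:::::Z:::
:::ZZ::::
:::::::::
:::::::::
:::::::::
gen 28: :::::::::
::ZZ:::::
:Z>ZZ::::
:ZZZ:Z:::
:::::Z:::
:::ZZ::::
:::::::::
:::::::::
:::::::::
gen 29: :::::::::
::ZZ:::::
:ZZZZ::::
:ZvZ:Z:::
:::::Z:::
:::ZZ::::
:::::::::
:::::::::
:::::::::
gen 30: :::::::::
::ZZ:::::
:ZZZZ::::
:Z:>:Z:::
:::::Z:::
:::ZZ::::
:::::::::
:::::::::
:::::::::
gen 31: :::::::::
::ZZ:::::
:ZZ^Z::::
:Z:::Z:::
:::::Z:::
:::ZZ::::
:::::::::
:::::::::
:::::::::
gen 32: :::::::::
::ZZ:::::
:Z<:Z::::
:Z:::Z:::
:::::Z:::
:::ZZ::::
:::::::::
:::::::::
:::::::::
gen 33: :::::::::
::ZZ:::::
:Z::Z::::
:Zv::Z:::
:::::Z:::
:::ZZ::::
:::::::::
:::::::::
:::::::::
gen 34: :::::::::
::ZZ:::::
:Z::Z::::
:<Z::Z:::
:::::Z:::
:::ZZ::::
:::::::::
:::::::::
:::::::::
gen 35: :::::::::
::ZZ:::::
:Z::Z::::
::Z::Z:::
:v:::Z:::
:::ZZ::::
:::::::::
:::::::::
:::::::::
gen 36: :::::::::
::ZZ:::::
:Z::Z::::
::Z::Z:::
<Z:::Z:::
:::ZZ::::
:::::::::
:::::::::
:::::::::
gen 37: :::::::::
::ZZ:::::
:Z::Z::::
^:Z::Z:::
ZZ:::Z:::
:::ZZ::::
:::::::::
:::::::::
:::::::::
gen 38: :::::::::
::ZZ:::::
:Z::Z::::
Z>Z::Z:::
ZZ:::Z:::
:::ZZ::::
:::::::::
:::::::::
:::::::::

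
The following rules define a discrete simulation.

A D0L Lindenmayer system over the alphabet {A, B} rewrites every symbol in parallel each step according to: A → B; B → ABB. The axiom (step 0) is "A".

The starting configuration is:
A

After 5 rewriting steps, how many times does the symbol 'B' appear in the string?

k=0  A
k=1  B
k=2  ABB
k=3  BABBABB
k=4  ABBBABBABBBABBABB
k=5  BABBABBABBBABBABBBABBABBABBBABBABBBABBABB

29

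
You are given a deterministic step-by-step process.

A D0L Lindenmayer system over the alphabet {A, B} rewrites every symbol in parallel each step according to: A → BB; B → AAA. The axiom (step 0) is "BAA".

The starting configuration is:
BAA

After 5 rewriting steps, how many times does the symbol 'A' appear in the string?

step 0: BAA
step 1: AAABBBB
step 2: BBBBBBAAAAAAAAAAAA
step 3: AAAAAAAAAAAAAAAAAABBBBBBBBBBBBBBBBBBBBBBBB
step 4: BBBBBBBBBBBBBBBBBBBBBBBBBBBBBBBBBBBBAAAAAAAAAAAAAAAAAAAAAAAAAAAAAAAAAAAAAAAAAAAAAAAAAAAAAAAAAAAAAAAAAAAAAAAA
step 5: AAAAAAAAAAAAAAAAAAAAAAAAAAAAAAAAAAAAAAAAAAAAAAAAAAAAAAAAAA…BBBBBBBBBBBBBBBBBBBBBBBBBBBBBBBBBBBBBBBBBBBBBBBBBBBBBBBBBB  (len 252)

108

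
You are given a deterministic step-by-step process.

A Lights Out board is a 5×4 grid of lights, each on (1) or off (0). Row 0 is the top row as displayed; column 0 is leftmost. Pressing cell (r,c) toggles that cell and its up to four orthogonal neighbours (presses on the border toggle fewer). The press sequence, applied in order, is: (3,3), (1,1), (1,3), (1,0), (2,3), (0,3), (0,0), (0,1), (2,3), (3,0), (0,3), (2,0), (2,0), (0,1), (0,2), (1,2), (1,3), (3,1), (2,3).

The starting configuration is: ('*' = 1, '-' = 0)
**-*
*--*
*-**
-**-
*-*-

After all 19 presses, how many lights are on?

[0] **-*
*--*
*-**
-**-
*-*-
[1] **-*
*--*
*-*-
-*-*
*-**
[2] *--*
-***
***-
-*-*
*-**
[3] *---
-*--
****
-*-*
*-**
[4] ----
*---
-***
-*-*
*-**
[5] ----
*--*
-*--
-*--
*-**
[6] --**
*---
-*--
-*--
*-**
[7] ****
----
-*--
-*--
*-**
[8] ---*
-*--
-*--
-*--
*-**
[9] ---*
-*-*
-***
-*-*
*-**
[10] ---*
-*-*
****
*--*
--**
[11] --*-
-*--
****
*--*
--**
[12] --*-
**--
--**
---*
--**
[13] --*-
-*--
****
*--*
--**
[14] **--
----
****
*--*
--**
[15] *-**
--*-
****
*--*
--**
[16] *--*
-*-*
**-*
*--*
--**
[17] *---
-**-
**--
*--*
--**
[18] *---
-**-
*---
-***
-***
[19] *---
-***
*-**
-**-
-***

12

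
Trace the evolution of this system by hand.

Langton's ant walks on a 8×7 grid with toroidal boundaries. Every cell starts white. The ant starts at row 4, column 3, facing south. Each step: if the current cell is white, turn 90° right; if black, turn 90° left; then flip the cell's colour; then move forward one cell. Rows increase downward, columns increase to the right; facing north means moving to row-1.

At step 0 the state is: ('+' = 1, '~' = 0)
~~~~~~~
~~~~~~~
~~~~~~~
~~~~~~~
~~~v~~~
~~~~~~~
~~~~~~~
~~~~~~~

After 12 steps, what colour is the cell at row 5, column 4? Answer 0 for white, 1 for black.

step 0: ~~~~~~~
~~~~~~~
~~~~~~~
~~~~~~~
~~~v~~~
~~~~~~~
~~~~~~~
~~~~~~~
step 1: ~~~~~~~
~~~~~~~
~~~~~~~
~~~~~~~
~~<+~~~
~~~~~~~
~~~~~~~
~~~~~~~
step 2: ~~~~~~~
~~~~~~~
~~~~~~~
~~^~~~~
~~++~~~
~~~~~~~
~~~~~~~
~~~~~~~
step 3: ~~~~~~~
~~~~~~~
~~~~~~~
~~+>~~~
~~++~~~
~~~~~~~
~~~~~~~
~~~~~~~
step 4: ~~~~~~~
~~~~~~~
~~~~~~~
~~++~~~
~~+v~~~
~~~~~~~
~~~~~~~
~~~~~~~
step 5: ~~~~~~~
~~~~~~~
~~~~~~~
~~++~~~
~~+~>~~
~~~~~~~
~~~~~~~
~~~~~~~
step 6: ~~~~~~~
~~~~~~~
~~~~~~~
~~++~~~
~~+~+~~
~~~~v~~
~~~~~~~
~~~~~~~
step 7: ~~~~~~~
~~~~~~~
~~~~~~~
~~++~~~
~~+~+~~
~~~<+~~
~~~~~~~
~~~~~~~
step 8: ~~~~~~~
~~~~~~~
~~~~~~~
~~++~~~
~~+^+~~
~~~++~~
~~~~~~~
~~~~~~~
step 9: ~~~~~~~
~~~~~~~
~~~~~~~
~~++~~~
~~++>~~
~~~++~~
~~~~~~~
~~~~~~~
step 10: ~~~~~~~
~~~~~~~
~~~~~~~
~~++^~~
~~++~~~
~~~++~~
~~~~~~~
~~~~~~~
step 11: ~~~~~~~
~~~~~~~
~~~~~~~
~~+++>~
~~++~~~
~~~++~~
~~~~~~~
~~~~~~~
step 12: ~~~~~~~
~~~~~~~
~~~~~~~
~~++++~
~~++~v~
~~~++~~
~~~~~~~
~~~~~~~

1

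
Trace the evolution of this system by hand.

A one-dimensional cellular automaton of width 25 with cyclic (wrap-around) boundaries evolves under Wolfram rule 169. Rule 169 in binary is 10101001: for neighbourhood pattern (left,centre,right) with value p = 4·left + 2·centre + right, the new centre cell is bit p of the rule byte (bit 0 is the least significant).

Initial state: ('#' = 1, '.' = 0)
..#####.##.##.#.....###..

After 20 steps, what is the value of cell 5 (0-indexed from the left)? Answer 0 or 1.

0) ..#####.##.##.#.....###..
1) #.####.##.##.#..###.##..#
2) .####.##.##.#...##.##...#
3) ####.##.##.#..#.#.##..#..
4) ###.##.##.#....#.##......
5) ##.##.##.#..##..##..####.
6) #.##.##.#...#...#...###.#
7) .##.##.#..#...#...#.##.##
8) ##.##.#.....#...#..##.##.
9) #.##.#..###...#....#.##.#
10) .##.#...##..#...##..##.##
11) ##.#..#.#.....#.#...#.##.
12) #.#....#..###..#..#..##.#
13) .#..##....##.........#.##
14) #...#..##.#..#######..##.
15) ..#....#.#...######...#.#
16) ....##..#..#.#####..#..#.
17) ###.#.......#####........
18) ##.#..#####.####..######.
19) #.#...####.####...#####.#
20) .#..#.###.####..#.####.##

0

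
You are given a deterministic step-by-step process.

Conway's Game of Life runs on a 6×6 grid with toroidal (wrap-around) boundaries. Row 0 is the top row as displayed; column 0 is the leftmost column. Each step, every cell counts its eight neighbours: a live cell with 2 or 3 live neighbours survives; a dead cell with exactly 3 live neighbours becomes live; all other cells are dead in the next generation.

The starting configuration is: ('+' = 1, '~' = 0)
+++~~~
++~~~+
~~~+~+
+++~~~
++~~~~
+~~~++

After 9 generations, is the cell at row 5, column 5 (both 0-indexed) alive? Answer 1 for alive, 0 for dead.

0

[0] +++~~~
++~~~+
~~~+~+
+++~~~
++~~~~
+~~~++
[1] ~~+~+~
~~~~++
~~~~++
~~+~~+
~~+~~~
~~+~~~
[2] ~~~~++
~~~~~~
+~~+~~
~~~+++
~+++~~
~++~~~
[3] ~~~~~~
~~~~++
~~~+~+
++~~~+
++~~~~
++~~+~
[4] +~~~+~
~~~~++
~~~~~~
~++~++
~~+~~~
++~~~+
[5] ~+~~+~
~~~~++
+~~+~~
~+++~~
~~+++~
++~~~+
[6] ~+~~+~
+~~+++
++~+~+
~+~~~~
~~~~++
++~~~+
[7] ~+++~~
~~~+~~
~+~+~~
~++~~~
~+~~++
~+~~~~
[8] ~+~+~~
~+~++~
~+~+~~
~+~++~
~+~~~~
~+~++~
[9] ++~~~~
++~++~
++~~~~
++~++~
++~~~~
++~++~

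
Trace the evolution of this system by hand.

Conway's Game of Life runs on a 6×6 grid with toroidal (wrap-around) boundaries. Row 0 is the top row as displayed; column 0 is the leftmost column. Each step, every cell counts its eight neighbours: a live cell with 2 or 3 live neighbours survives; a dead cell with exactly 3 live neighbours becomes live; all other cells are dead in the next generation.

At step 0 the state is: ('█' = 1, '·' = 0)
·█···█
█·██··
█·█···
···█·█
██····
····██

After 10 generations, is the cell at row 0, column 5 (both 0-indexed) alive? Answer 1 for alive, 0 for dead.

0

step 0: ·█···█
█·██··
█·█···
···█·█
██····
····██
step 1: ·███·█
█·██·█
█·█·██
··█··█
█·····
·█··██
step 2: ······
······
··█···
···██·
██··█·
·█·███
step 3: ····█·
······
···█··
·█████
██····
·█████
step 4: ··█·██
······
···█··
·█·███
······
·█████
step 5: ███··█
···██·
··██··
··███·
·█····
███··█
step 6: ······
█···██
······
·█··█·
····██
·····█
step 7: █···█·
·····█
█···█·
····██
█···██
····██
step 8: █···█·
█···█·
█···█·
···█··
█··█··
···█··
step 9: ···██·
██·██·
···██·
···███
··███·
···███
step 10: █·····
······
█·····
·····█
··█···
·····█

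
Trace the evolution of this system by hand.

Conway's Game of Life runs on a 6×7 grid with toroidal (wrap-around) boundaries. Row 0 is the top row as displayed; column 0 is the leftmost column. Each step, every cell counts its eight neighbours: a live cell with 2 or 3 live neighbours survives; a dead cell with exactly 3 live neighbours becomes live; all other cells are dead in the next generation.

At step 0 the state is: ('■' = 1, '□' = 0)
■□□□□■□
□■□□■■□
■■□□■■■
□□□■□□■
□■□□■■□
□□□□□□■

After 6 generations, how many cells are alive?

1

[0] ■□□□□■□
□■□□■■□
■■□□■■■
□□□■□□■
□■□□■■□
□□□□□□■
[1] ■□□□■■□
□■□□□□□
□■■■□□□
□■■■□□□
■□□□■■■
■□□□■□■
[2] ■■□□■■□
■■□■■□□
■□□■□□□
□□□□□■■
□□■□■□□
□■□■□□□
[3] □□□□□■■
□□□■□■□
■■■■□■□
□□□■■■■
□□■■■■□
■■□■□■□
[4] ■□■□□■□
■■□■□■□
■■□□□□□
■□□□□□□
■■□□□□□
■■□■□□□
[5] □□□■□□□
□□□□■□□
□□■□□□□
□□□□□□■
□□■□□□■
□□□□□□□
[6] □□□□□□□
□□□■□□□
□□□□□□□
□□□□□□□
□□□□□□□
□□□□□□□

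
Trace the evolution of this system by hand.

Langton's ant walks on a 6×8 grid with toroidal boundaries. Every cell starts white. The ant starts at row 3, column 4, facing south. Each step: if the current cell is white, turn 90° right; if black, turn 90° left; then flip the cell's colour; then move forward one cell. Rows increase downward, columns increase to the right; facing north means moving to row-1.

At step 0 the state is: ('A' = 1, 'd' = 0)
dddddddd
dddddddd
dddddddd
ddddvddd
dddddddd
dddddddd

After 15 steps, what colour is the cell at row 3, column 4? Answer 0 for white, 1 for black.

1

0) dddddddd
dddddddd
dddddddd
ddddvddd
dddddddd
dddddddd
1) dddddddd
dddddddd
dddddddd
ddd<Addd
dddddddd
dddddddd
2) dddddddd
dddddddd
ddd^dddd
dddAAddd
dddddddd
dddddddd
3) dddddddd
dddddddd
dddA>ddd
dddAAddd
dddddddd
dddddddd
4) dddddddd
dddddddd
dddAAddd
dddAvddd
dddddddd
dddddddd
5) dddddddd
dddddddd
dddAAddd
dddAd>dd
dddddddd
dddddddd
6) dddddddd
dddddddd
dddAAddd
dddAdAdd
dddddvdd
dddddddd
7) dddddddd
dddddddd
dddAAddd
dddAdAdd
dddd<Add
dddddddd
8) dddddddd
dddddddd
dddAAddd
dddA^Add
ddddAAdd
dddddddd
9) dddddddd
dddddddd
dddAAddd
dddAA>dd
ddddAAdd
dddddddd
10) dddddddd
dddddddd
dddAA^dd
dddAAddd
ddddAAdd
dddddddd
11) dddddddd
dddddddd
dddAAA>d
dddAAddd
ddddAAdd
dddddddd
12) dddddddd
dddddddd
dddAAAAd
dddAAdvd
ddddAAdd
dddddddd
13) dddddddd
dddddddd
dddAAAAd
dddAA<Ad
ddddAAdd
dddddddd
14) dddddddd
dddddddd
dddAA^Ad
dddAAAAd
ddddAAdd
dddddddd
15) dddddddd
dddddddd
dddA<dAd
dddAAAAd
ddddAAdd
dddddddd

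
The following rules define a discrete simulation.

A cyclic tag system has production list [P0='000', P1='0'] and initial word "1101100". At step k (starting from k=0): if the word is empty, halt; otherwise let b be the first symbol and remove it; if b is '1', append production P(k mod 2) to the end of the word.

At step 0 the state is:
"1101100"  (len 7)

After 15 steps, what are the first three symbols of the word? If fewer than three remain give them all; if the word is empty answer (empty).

(empty)

gen 0: "1101100"  (len 7)
gen 1: "101100000"  (len 9)
gen 2: "011000000"  (len 9)
gen 3: "11000000"  (len 8)
gen 4: "10000000"  (len 8)
gen 5: "0000000000"  (len 10)
gen 6: "000000000"  (len 9)
gen 7: "00000000"  (len 8)
gen 8: "0000000"  (len 7)
gen 9: "000000"  (len 6)
gen 10: "00000"  (len 5)
gen 11: "0000"  (len 4)
gen 12: "000"  (len 3)
gen 13: "00"  (len 2)
gen 14: "0"  (len 1)
gen 15: (halted — word empty)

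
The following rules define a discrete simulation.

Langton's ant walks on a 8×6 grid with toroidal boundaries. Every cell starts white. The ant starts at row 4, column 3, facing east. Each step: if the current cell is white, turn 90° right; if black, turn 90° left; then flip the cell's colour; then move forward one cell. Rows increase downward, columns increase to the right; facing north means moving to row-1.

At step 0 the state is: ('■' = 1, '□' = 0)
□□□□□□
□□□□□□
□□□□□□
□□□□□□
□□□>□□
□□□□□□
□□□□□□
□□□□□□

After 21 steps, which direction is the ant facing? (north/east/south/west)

north

step 0: □□□□□□
□□□□□□
□□□□□□
□□□□□□
□□□>□□
□□□□□□
□□□□□□
□□□□□□
step 1: □□□□□□
□□□□□□
□□□□□□
□□□□□□
□□□■□□
□□□v□□
□□□□□□
□□□□□□
step 2: □□□□□□
□□□□□□
□□□□□□
□□□□□□
□□□■□□
□□<■□□
□□□□□□
□□□□□□
step 3: □□□□□□
□□□□□□
□□□□□□
□□□□□□
□□^■□□
□□■■□□
□□□□□□
□□□□□□
step 4: □□□□□□
□□□□□□
□□□□□□
□□□□□□
□□■>□□
□□■■□□
□□□□□□
□□□□□□
step 5: □□□□□□
□□□□□□
□□□□□□
□□□^□□
□□■□□□
□□■■□□
□□□□□□
□□□□□□
step 6: □□□□□□
□□□□□□
□□□□□□
□□□■>□
□□■□□□
□□■■□□
□□□□□□
□□□□□□
step 7: □□□□□□
□□□□□□
□□□□□□
□□□■■□
□□■□v□
□□■■□□
□□□□□□
□□□□□□
step 8: □□□□□□
□□□□□□
□□□□□□
□□□■■□
□□■<■□
□□■■□□
□□□□□□
□□□□□□
step 9: □□□□□□
□□□□□□
□□□□□□
□□□^■□
□□■■■□
□□■■□□
□□□□□□
□□□□□□
step 10: □□□□□□
□□□□□□
□□□□□□
□□<□■□
□□■■■□
□□■■□□
□□□□□□
□□□□□□
step 11: □□□□□□
□□□□□□
□□^□□□
□□■□■□
□□■■■□
□□■■□□
□□□□□□
□□□□□□
step 12: □□□□□□
□□□□□□
□□■>□□
□□■□■□
□□■■■□
□□■■□□
□□□□□□
□□□□□□
step 13: □□□□□□
□□□□□□
□□■■□□
□□■v■□
□□■■■□
□□■■□□
□□□□□□
□□□□□□
step 14: □□□□□□
□□□□□□
□□■■□□
□□<■■□
□□■■■□
□□■■□□
□□□□□□
□□□□□□
step 15: □□□□□□
□□□□□□
□□■■□□
□□□■■□
□□v■■□
□□■■□□
□□□□□□
□□□□□□
step 16: □□□□□□
□□□□□□
□□■■□□
□□□■■□
□□□>■□
□□■■□□
□□□□□□
□□□□□□
step 17: □□□□□□
□□□□□□
□□■■□□
□□□^■□
□□□□■□
□□■■□□
□□□□□□
□□□□□□
step 18: □□□□□□
□□□□□□
□□■■□□
□□<□■□
□□□□■□
□□■■□□
□□□□□□
□□□□□□
step 19: □□□□□□
□□□□□□
□□^■□□
□□■□■□
□□□□■□
□□■■□□
□□□□□□
□□□□□□
step 20: □□□□□□
□□□□□□
□<□■□□
□□■□■□
□□□□■□
□□■■□□
□□□□□□
□□□□□□
step 21: □□□□□□
□^□□□□
□■□■□□
□□■□■□
□□□□■□
□□■■□□
□□□□□□
□□□□□□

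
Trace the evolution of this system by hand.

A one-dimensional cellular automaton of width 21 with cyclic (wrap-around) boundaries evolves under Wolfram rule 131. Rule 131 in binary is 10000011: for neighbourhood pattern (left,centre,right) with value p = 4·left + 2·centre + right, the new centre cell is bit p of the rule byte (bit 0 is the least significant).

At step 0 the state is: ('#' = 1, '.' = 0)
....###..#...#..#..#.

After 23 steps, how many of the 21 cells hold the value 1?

6

[0] ....###..#...#..#..#.
[1] ####.#..#..##..#..#..
[2] .##....#..#...#..#..#
[3] ....###..#..##..#..#.
[4] ####.#..#..#...#..#..
[5] .##....#..#..##..#..#
[6] ....###..#..#...#..#.
[7] ####.#..#..#..##..#..
[8] .##....#..#..#...#..#
[9] ....###..#..#..##..#.
[10] ####.#..#..#..#...#..
[11] .##....#..#..#..##..#
[12] ....###..#..#..#...#.
[13] ####.#..#..#..#..##..
[14] .##....#..#..#..#...#
[15] ....###..#..#..#..##.
[16] ####.#..#..#..#..#...
[17] .##....#..#..#..#..##
[18] ....###..#..#..#..#..
[19] ####.#..#..#..#..#..#
[20] ###....#..#..#..#..#.
[21] .#..###..#..#..#..#..
[22] #..#.#..#..#..#..#..#
[23] ..#....#..#..#..#..#.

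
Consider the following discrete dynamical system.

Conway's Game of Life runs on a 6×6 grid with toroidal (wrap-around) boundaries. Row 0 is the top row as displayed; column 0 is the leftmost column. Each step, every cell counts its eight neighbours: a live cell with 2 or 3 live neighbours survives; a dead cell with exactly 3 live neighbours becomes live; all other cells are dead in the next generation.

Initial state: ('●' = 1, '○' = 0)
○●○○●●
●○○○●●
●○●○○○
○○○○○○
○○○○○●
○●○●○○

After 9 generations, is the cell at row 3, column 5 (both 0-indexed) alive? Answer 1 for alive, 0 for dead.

1

gen 0: ○●○○●●
●○○○●●
●○●○○○
○○○○○○
○○○○○●
○●○●○○
gen 1: ○●●●○○
○○○●●○
●●○○○○
○○○○○○
○○○○○○
○○●○○●
gen 2: ○●○○○○
●○○●●○
○○○○○○
○○○○○○
○○○○○○
○●●●○○
gen 3: ●●○○●○
○○○○○○
○○○○○○
○○○○○○
○○●○○○
○●●○○○
gen 4: ●●●○○○
○○○○○○
○○○○○○
○○○○○○
○●●○○○
●○●●○○
gen 5: ●○●●○○
○●○○○○
○○○○○○
○○○○○○
○●●●○○
●○○●○○
gen 6: ●○●●○○
○●●○○○
○○○○○○
○○●○○○
○●●●○○
●○○○●○
gen 7: ●○●●○●
○●●●○○
○●●○○○
○●●●○○
○●●●○○
●○○○●●
gen 8: ○○○○○○
○○○○●○
●○○○○○
●○○○○○
○○○○○●
○○○○○○
gen 9: ○○○○○○
○○○○○○
○○○○○●
●○○○○●
○○○○○○
○○○○○○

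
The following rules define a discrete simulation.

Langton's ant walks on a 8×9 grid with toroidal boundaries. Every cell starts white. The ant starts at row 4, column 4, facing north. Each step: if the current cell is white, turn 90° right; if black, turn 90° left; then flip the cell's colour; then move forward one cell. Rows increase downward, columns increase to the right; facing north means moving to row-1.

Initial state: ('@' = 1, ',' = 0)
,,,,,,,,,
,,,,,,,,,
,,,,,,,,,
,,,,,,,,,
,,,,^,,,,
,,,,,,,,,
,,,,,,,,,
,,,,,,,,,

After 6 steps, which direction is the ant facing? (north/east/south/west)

north

[0] ,,,,,,,,,
,,,,,,,,,
,,,,,,,,,
,,,,,,,,,
,,,,^,,,,
,,,,,,,,,
,,,,,,,,,
,,,,,,,,,
[1] ,,,,,,,,,
,,,,,,,,,
,,,,,,,,,
,,,,,,,,,
,,,,@>,,,
,,,,,,,,,
,,,,,,,,,
,,,,,,,,,
[2] ,,,,,,,,,
,,,,,,,,,
,,,,,,,,,
,,,,,,,,,
,,,,@@,,,
,,,,,v,,,
,,,,,,,,,
,,,,,,,,,
[3] ,,,,,,,,,
,,,,,,,,,
,,,,,,,,,
,,,,,,,,,
,,,,@@,,,
,,,,<@,,,
,,,,,,,,,
,,,,,,,,,
[4] ,,,,,,,,,
,,,,,,,,,
,,,,,,,,,
,,,,,,,,,
,,,,^@,,,
,,,,@@,,,
,,,,,,,,,
,,,,,,,,,
[5] ,,,,,,,,,
,,,,,,,,,
,,,,,,,,,
,,,,,,,,,
,,,<,@,,,
,,,,@@,,,
,,,,,,,,,
,,,,,,,,,
[6] ,,,,,,,,,
,,,,,,,,,
,,,,,,,,,
,,,^,,,,,
,,,@,@,,,
,,,,@@,,,
,,,,,,,,,
,,,,,,,,,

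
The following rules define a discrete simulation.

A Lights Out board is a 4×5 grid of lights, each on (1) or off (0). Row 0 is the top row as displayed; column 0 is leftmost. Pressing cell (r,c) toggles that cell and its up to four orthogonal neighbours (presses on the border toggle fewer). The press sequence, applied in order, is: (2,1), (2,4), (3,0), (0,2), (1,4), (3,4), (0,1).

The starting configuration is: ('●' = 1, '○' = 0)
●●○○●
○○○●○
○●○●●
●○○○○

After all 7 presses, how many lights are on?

5

step 0: ●●○○●
○○○●○
○●○●●
●○○○○
step 1: ●●○○●
○●○●○
●○●●●
●●○○○
step 2: ●●○○●
○●○●●
●○●○○
●●○○●
step 3: ●●○○●
○●○●●
○○●○○
○○○○●
step 4: ●○●●●
○●●●●
○○●○○
○○○○●
step 5: ●○●●○
○●●○○
○○●○●
○○○○●
step 6: ●○●●○
○●●○○
○○●○○
○○○●○
step 7: ○●○●○
○○●○○
○○●○○
○○○●○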